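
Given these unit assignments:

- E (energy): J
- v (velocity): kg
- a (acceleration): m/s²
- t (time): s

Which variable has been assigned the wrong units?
v

The variable v (velocity) should have units m/s, not kg.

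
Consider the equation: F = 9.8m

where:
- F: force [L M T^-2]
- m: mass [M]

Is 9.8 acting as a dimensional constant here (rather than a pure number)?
Yes

F has dimensions [L M T^-2], while m alone has dimensions [M]. For the equation to balance, the factor 9.8 must carry dimensions [L T^-2] — it is a dimensional constant (a numerical value of a physical quantity with its units suppressed), not a pure number.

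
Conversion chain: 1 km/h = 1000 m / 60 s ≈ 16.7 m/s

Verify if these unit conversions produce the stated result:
The chain is incorrect (it contains an error).

Incorrect: 1 h = 3600 s, not 60 s (1 km/h ≈ 0.278 m/s)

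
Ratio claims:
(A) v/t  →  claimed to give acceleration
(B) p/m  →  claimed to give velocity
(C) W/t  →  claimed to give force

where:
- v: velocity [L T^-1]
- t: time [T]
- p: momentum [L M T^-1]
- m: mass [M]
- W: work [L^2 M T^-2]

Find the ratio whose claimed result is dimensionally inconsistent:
(C) W/t does not give force

(A) v/t: [L T^-2] = acceleration [L T^-2] ✓
(B) p/m: [L T^-1] = velocity [L T^-1] ✓
(C) W/t: [L^2 M T^-3] ≠ force [L M T^-2] ✗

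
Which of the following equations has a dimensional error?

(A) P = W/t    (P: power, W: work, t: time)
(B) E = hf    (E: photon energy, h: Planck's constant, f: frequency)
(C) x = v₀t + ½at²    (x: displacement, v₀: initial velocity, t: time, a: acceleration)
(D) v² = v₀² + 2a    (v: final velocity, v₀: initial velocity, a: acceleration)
(D) v² = v₀² + 2a

The equation (D) v² = v₀² + 2a is dimensionally incorrect.

LHS (v²): [L^2 T^-2]
RHS terms:
  - v₀²: [L^2 T^-2] ✓
  - 2a: [L T^-2] ✗ (does not match LHS)

The dimensions do not match. The other three equations balance.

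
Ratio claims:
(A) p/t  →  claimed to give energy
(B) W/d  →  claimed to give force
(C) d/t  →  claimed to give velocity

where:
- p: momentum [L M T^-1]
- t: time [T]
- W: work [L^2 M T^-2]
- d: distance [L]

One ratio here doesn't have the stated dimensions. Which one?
(A) p/t does not give energy

(A) p/t: [L M T^-2] ≠ energy [L^2 M T^-2] ✗
(B) W/d: [L M T^-2] = force [L M T^-2] ✓
(C) d/t: [L T^-1] = velocity [L T^-1] ✓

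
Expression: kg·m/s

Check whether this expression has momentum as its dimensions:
Yes

The expression kg·m/s has dimensions [L M T^-1], which is exactly momentum [L M T^-1].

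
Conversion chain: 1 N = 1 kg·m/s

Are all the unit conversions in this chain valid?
The chain is incorrect (it contains an error).

Incorrect: Newton is kg·m/s², not kg·m/s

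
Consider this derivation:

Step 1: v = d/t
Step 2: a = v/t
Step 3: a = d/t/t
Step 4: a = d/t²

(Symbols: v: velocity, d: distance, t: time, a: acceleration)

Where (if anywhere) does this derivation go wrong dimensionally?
No step introduces an error — all steps are dimensionally consistent.

Step 1: v = d/t → LHS [L T^-1], RHS [L T^-1] ✓
Step 2: a = v/t → LHS [L T^-2], RHS [L T^-2] ✓
Step 3: a = d/t/t → LHS [L T^-2], RHS [L T^-2] ✓
Step 4: a = d/t² → LHS [L T^-2], RHS [L T^-2] ✓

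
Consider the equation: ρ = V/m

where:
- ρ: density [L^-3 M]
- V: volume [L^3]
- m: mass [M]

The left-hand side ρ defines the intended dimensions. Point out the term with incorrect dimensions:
The right-hand side term V/m

ρ has dimensions [L^-3 M], but V/m has dimensions [L^3 M^-1], so the term V/m is dimensionally wrong for ρ.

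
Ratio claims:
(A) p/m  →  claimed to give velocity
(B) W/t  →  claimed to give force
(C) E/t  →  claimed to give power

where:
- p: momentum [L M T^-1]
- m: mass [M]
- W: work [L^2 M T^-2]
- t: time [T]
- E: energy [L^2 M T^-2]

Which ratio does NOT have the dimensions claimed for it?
(B) W/t does not give force

(A) p/m: [L T^-1] = velocity [L T^-1] ✓
(B) W/t: [L^2 M T^-3] ≠ force [L M T^-2] ✗
(C) E/t: [L^2 M T^-3] = power [L^2 M T^-3] ✓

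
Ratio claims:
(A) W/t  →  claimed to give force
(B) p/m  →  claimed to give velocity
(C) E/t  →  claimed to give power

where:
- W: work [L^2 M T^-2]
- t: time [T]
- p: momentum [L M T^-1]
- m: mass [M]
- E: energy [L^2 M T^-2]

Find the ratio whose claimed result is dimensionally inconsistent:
(A) W/t does not give force

(A) W/t: [L^2 M T^-3] ≠ force [L M T^-2] ✗
(B) p/m: [L T^-1] = velocity [L T^-1] ✓
(C) E/t: [L^2 M T^-3] = power [L^2 M T^-3] ✓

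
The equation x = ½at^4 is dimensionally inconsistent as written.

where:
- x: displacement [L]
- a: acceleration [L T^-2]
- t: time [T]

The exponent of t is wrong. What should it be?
The exponent of t should be 2: x = ½at^2

The LHS x has dimensions [L]; t has dimensions [T].
As written, the RHS ½at^4 (exponent 4 on t) has dimensions [L T^2], which does not match.
With exponent 2, the RHS ½at^2 has dimensions [L], matching the LHS.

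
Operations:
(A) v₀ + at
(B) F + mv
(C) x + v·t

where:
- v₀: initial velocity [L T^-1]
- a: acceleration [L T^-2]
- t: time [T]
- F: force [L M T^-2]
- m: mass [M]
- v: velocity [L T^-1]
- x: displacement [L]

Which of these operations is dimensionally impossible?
(B) F + mv

(A) v₀ + at: v₀ [L T^-1] and at [L T^-1] — same dimensions ✓
(B) F + mv: F [L M T^-2] and mv [L M T^-1] — different dimensions cannot be added/subtracted ✗
(C) x + v·t: x [L] and v·t [L] — same dimensions ✓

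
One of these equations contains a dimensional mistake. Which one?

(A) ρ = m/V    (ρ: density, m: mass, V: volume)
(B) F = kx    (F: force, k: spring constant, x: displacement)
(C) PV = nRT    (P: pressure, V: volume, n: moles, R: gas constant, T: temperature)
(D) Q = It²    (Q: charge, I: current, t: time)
(D) Q = It²

The equation (D) Q = It² is dimensionally incorrect.

LHS (Q): [I T]
RHS (It²): [I T^2] ✗

The dimensions do not match. The other three equations balance.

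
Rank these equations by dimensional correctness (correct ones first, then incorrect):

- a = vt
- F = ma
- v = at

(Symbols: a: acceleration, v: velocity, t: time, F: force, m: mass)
Dimensionally correct: F = ma, v = at
Dimensionally incorrect: a = vt
Ordered (correct first, then incorrect): F = ma, v = at, a = vt

- a = vt: LHS [L T^-2], RHS [L] → incorrect ✗
- F = ma: LHS [L M T^-2], RHS [L M T^-2] → correct ✓
- v = at: LHS [L T^-1], RHS [L T^-1] → correct ✓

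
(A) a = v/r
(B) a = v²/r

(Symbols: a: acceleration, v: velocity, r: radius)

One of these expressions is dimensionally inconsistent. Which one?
(A)

(A) a = v/r: LHS [L T^-2], RHS [T^-1] ✗
(B) a = v²/r: LHS [L T^-2], RHS [L T^-2] ✓

Expression (A) a = v/r is dimensionally incorrect.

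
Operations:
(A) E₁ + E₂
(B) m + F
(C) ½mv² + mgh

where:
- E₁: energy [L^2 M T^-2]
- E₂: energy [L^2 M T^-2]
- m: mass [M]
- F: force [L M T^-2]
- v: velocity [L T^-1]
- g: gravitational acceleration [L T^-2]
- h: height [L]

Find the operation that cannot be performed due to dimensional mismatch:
(B) m + F

(A) E₁ + E₂: E₁ [L^2 M T^-2] and E₂ [L^2 M T^-2] — same dimensions ✓
(B) m + F: m [M] and F [L M T^-2] — different dimensions cannot be added/subtracted ✗
(C) ½mv² + mgh: ½mv² [L^2 M T^-2] and mgh [L^2 M T^-2] — same dimensions ✓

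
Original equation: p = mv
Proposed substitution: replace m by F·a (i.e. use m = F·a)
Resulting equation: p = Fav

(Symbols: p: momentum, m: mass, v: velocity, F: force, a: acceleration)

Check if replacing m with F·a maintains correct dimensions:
No

[m] = [M] and [F·a] = [L^2 M T^-4]. These differ, so the substitution replaces a quantity by one of different dimensions and the result p = Fav has LHS [L M T^-1] vs RHS [L^3 M T^-5] — inconsistent.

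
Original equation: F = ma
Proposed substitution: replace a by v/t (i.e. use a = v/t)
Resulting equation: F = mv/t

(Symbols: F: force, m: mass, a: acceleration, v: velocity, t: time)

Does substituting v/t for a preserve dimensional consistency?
Yes

[a] = [L T^-2] and [v/t] = [L T^-2]. These match, so the substitution replaces a quantity by one of the same dimensions and the result F = mv/t has LHS [L M T^-2] vs RHS [L M T^-2] — still consistent.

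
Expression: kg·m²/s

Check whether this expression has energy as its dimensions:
No

The expression kg·m²/s has dimensions [L^2 M T^-1], but energy has dimensions [L^2 M T^-2].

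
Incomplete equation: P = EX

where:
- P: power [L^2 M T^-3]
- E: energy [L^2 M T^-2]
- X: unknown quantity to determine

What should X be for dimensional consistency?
X = f (inverse time / frequency (1/t)), dimensions [T^-1]

P has dimensions [L^2 M T^-3]; the rest of the RHS (E) has dimensions [L^2 M T^-2].
So X must have dimensions [T^-1] — X = f (inverse time / frequency (1/t)).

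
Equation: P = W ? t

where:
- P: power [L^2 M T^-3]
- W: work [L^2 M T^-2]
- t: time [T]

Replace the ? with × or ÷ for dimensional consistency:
division (÷): P = W ÷ t

P [L^2 M T^-3]; W [L^2 M T^-2]; t [T].
W × t → [L^2 M T^-1] ✗
W ÷ t → [L^2 M T^-3] ✓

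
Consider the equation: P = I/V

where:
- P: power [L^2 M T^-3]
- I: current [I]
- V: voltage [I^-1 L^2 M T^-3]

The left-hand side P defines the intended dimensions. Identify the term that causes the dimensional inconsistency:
The right-hand side term I/V

P has dimensions [L^2 M T^-3], but I/V has dimensions [I^2 L^-2 M^-1 T^3], so the term I/V is dimensionally wrong for P.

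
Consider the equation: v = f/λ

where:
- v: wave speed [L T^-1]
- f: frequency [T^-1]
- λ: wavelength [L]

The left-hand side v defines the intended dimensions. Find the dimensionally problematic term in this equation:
The right-hand side term f/λ

v has dimensions [L T^-1], but f/λ has dimensions [L^-1 T^-1], so the term f/λ is dimensionally wrong for v.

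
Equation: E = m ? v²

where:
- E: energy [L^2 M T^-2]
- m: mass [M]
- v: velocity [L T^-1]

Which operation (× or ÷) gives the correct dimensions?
multiplication (×): E = m × v²

E [L^2 M T^-2]; m [M]; v² [L^2 T^-2].
m × v² → [L^2 M T^-2] ✓
m ÷ v² → [L^-2 M T^2] ✗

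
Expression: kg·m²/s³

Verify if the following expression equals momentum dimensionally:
No

The expression kg·m²/s³ has dimensions [L^2 M T^-3], but momentum has dimensions [L M T^-1].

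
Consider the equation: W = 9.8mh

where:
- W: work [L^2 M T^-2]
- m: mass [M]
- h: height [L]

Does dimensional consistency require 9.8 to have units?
Yes

W has dimensions [L^2 M T^-2], while mh alone has dimensions [L M]. For the equation to balance, the factor 9.8 must carry dimensions [L T^-2] — it is a dimensional constant (a numerical value of a physical quantity with its units suppressed), not a pure number.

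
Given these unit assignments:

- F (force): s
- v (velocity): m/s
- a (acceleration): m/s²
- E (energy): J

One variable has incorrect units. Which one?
F

The variable F (force) should have units N, not s.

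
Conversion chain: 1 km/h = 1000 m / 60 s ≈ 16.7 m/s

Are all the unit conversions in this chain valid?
The chain is incorrect (it contains an error).

Incorrect: 1 h = 3600 s, not 60 s (1 km/h ≈ 0.278 m/s)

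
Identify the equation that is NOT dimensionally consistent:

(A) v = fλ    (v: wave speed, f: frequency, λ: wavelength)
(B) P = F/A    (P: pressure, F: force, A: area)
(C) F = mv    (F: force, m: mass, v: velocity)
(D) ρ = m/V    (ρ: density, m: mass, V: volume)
(C) F = mv

The equation (C) F = mv is dimensionally incorrect.

LHS (F): [L M T^-2]
RHS (mv): [L M T^-1] ✗

The dimensions do not match. The other three equations balance.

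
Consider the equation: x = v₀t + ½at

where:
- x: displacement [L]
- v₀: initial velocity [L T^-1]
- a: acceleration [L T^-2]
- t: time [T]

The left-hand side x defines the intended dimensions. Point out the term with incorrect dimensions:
The term ½at

Checking each RHS term against the LHS:
- v₀t: [L] — matches x [L] ✓
- ½at: [L T^-1] — does NOT match x [L] ✗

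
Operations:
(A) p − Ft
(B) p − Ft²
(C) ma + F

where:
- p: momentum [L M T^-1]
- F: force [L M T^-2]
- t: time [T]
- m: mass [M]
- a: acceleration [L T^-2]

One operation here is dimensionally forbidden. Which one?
(B) p − Ft²

(A) p − Ft: p [L M T^-1] and Ft [L M T^-1] — same dimensions ✓
(B) p − Ft²: p [L M T^-1] and Ft² [L M] — different dimensions cannot be added/subtracted ✗
(C) ma + F: ma [L M T^-2] and F [L M T^-2] — same dimensions ✓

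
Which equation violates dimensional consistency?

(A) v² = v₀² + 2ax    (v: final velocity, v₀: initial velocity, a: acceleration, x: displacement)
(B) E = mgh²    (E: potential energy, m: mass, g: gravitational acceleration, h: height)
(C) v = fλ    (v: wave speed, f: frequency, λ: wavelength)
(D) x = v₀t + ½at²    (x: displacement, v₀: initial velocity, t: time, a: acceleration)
(B) E = mgh²

The equation (B) E = mgh² is dimensionally incorrect.

LHS (E): [L^2 M T^-2]
RHS (mgh²): [L^3 M T^-2] ✗

The dimensions do not match. The other three equations balance.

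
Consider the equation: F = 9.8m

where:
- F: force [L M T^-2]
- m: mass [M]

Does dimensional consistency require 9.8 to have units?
Yes

F has dimensions [L M T^-2], while m alone has dimensions [M]. For the equation to balance, the factor 9.8 must carry dimensions [L T^-2] — it is a dimensional constant (a numerical value of a physical quantity with its units suppressed), not a pure number.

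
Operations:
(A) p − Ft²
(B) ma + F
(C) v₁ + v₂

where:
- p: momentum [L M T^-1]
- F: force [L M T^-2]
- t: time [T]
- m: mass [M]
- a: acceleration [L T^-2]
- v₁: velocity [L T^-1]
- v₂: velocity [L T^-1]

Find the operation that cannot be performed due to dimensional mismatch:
(A) p − Ft²

(A) p − Ft²: p [L M T^-1] and Ft² [L M] — different dimensions cannot be added/subtracted ✗
(B) ma + F: ma [L M T^-2] and F [L M T^-2] — same dimensions ✓
(C) v₁ + v₂: v₁ [L T^-1] and v₂ [L T^-1] — same dimensions ✓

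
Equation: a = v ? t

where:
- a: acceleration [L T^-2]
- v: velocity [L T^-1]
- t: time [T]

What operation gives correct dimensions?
division (÷): a = v ÷ t

a [L T^-2]; v [L T^-1]; t [T].
v × t → [L] ✗
v ÷ t → [L T^-2] ✓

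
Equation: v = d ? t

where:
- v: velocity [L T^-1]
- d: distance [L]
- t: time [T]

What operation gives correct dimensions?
division (÷): v = d ÷ t

v [L T^-1]; d [L]; t [T].
d × t → [L T] ✗
d ÷ t → [L T^-1] ✓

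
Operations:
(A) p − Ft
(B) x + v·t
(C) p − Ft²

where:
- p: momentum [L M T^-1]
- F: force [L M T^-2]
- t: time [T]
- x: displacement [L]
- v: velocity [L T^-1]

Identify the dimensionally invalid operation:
(C) p − Ft²

(A) p − Ft: p [L M T^-1] and Ft [L M T^-1] — same dimensions ✓
(B) x + v·t: x [L] and v·t [L] — same dimensions ✓
(C) p − Ft²: p [L M T^-1] and Ft² [L M] — different dimensions cannot be added/subtracted ✗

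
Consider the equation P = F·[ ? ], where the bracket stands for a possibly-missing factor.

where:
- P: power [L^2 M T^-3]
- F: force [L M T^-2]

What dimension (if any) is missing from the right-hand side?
[L T^-1] — velocity (e.g. v)

P has dimensions [L^2 M T^-3]; F has dimensions [L M T^-2].
The bracketed factor must supply [L^2 M T^-3] / [L M T^-2] = [L T^-1].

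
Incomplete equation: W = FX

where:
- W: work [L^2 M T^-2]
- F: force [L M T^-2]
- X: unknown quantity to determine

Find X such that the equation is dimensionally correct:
X = d (distance), dimensions [L]

W has dimensions [L^2 M T^-2]; the rest of the RHS (F) has dimensions [L M T^-2].
So X must have dimensions [L] — X = d (distance).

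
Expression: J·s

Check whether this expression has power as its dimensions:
No

The expression J·s has dimensions [L^2 M T^-1], but power has dimensions [L^2 M T^-3].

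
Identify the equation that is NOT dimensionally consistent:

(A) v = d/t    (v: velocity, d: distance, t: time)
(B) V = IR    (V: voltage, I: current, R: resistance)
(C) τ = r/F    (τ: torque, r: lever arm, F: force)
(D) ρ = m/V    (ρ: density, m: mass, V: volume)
(C) τ = r/F

The equation (C) τ = r/F is dimensionally incorrect.

LHS (τ): [L^2 M T^-2]
RHS (r/F): [M^-1 T^2] ✗

The dimensions do not match. The other three equations balance.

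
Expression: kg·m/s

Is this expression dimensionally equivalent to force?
No

The expression kg·m/s has dimensions [L M T^-1], but force has dimensions [L M T^-2].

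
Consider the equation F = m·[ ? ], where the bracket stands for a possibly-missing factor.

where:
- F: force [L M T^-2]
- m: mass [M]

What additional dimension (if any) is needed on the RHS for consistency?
[L T^-2] — acceleration (e.g. a)

F has dimensions [L M T^-2]; m has dimensions [M].
The bracketed factor must supply [L M T^-2] / [M] = [L T^-2].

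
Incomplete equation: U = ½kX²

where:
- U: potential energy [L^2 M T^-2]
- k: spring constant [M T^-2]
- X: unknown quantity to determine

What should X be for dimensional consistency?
X = x (displacement), dimensions [L]

U has dimensions [L^2 M T^-2]; the rest of the RHS (½k) has dimensions [M T^-2].
So X² must have dimensions [L^2], i.e. X has dimensions [L] — X = x (displacement).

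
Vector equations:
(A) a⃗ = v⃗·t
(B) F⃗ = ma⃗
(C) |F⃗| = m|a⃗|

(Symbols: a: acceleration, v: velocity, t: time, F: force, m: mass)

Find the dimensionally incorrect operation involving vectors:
(A) a⃗ = v⃗·t

(A) a⃗ = v⃗·t: LHS [L T^-2], RHS [L] ✗ — acceleration is velocity per time; should be v⃗/t
(B) F⃗ = ma⃗: LHS [L M T^-2], RHS [L M T^-2] ✓ — Force and acceleration are vectors, mass is a scalar
(C) |F⃗| = m|a⃗|: LHS [L M T^-2], RHS [L M T^-2] ✓ — magnitudes of vectors are scalars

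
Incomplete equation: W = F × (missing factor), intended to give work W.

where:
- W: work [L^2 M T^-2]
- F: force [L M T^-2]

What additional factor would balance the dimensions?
d (distance), dimensions [L]

W has dimensions [L^2 M T^-2] and F has dimensions [L M T^-2].
The missing factor must have dimensions [L^2 M T^-2] / [L M T^-2] = [L], i.e. distance (d).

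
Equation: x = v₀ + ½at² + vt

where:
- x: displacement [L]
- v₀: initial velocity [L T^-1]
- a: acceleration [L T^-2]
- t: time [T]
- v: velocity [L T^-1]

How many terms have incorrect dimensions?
1

LHS x: [L]
- v₀: [L T^-1] ✗
- ½at²: [L] ✓
- vt: [L] ✓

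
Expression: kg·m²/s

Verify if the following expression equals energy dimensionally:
No

The expression kg·m²/s has dimensions [L^2 M T^-1], but energy has dimensions [L^2 M T^-2].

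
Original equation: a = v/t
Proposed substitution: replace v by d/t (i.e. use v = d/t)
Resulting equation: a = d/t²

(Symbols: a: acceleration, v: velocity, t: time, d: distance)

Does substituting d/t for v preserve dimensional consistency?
Yes

[v] = [L T^-1] and [d/t] = [L T^-1]. These match, so the substitution replaces a quantity by one of the same dimensions and the result a = d/t² has LHS [L T^-2] vs RHS [L T^-2] — still consistent.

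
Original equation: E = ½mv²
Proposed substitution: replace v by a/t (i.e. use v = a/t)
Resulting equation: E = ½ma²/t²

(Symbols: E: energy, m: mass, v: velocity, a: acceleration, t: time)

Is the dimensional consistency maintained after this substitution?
No

[v] = [L T^-1] and [a/t] = [L T^-3]. These differ, so the substitution replaces a quantity by one of different dimensions and the result E = ½ma²/t² has LHS [L^2 M T^-2] vs RHS [L^2 M T^-6] — inconsistent.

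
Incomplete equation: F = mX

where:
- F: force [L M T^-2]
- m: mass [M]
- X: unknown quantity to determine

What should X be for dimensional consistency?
X = a (acceleration), dimensions [L T^-2]

F has dimensions [L M T^-2]; the rest of the RHS (m) has dimensions [M].
So X must have dimensions [L T^-2] — X = a (acceleration).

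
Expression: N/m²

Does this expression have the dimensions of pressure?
Yes

The expression N/m² has dimensions [L^-1 M T^-2], which is exactly pressure [L^-1 M T^-2].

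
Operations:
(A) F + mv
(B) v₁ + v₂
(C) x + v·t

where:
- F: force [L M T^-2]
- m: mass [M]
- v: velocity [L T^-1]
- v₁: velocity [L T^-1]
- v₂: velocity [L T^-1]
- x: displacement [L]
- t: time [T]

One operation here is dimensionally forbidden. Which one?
(A) F + mv

(A) F + mv: F [L M T^-2] and mv [L M T^-1] — different dimensions cannot be added/subtracted ✗
(B) v₁ + v₂: v₁ [L T^-1] and v₂ [L T^-1] — same dimensions ✓
(C) x + v·t: x [L] and v·t [L] — same dimensions ✓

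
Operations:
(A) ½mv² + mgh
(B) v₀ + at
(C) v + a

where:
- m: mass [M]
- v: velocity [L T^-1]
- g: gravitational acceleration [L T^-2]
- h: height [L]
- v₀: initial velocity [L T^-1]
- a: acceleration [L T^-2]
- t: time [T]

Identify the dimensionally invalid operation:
(C) v + a

(A) ½mv² + mgh: ½mv² [L^2 M T^-2] and mgh [L^2 M T^-2] — same dimensions ✓
(B) v₀ + at: v₀ [L T^-1] and at [L T^-1] — same dimensions ✓
(C) v + a: v [L T^-1] and a [L T^-2] — different dimensions cannot be added/subtracted ✗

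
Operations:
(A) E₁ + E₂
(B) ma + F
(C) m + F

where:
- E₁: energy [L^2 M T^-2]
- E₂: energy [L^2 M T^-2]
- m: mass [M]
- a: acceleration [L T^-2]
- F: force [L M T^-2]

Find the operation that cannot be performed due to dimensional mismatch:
(C) m + F

(A) E₁ + E₂: E₁ [L^2 M T^-2] and E₂ [L^2 M T^-2] — same dimensions ✓
(B) ma + F: ma [L M T^-2] and F [L M T^-2] — same dimensions ✓
(C) m + F: m [M] and F [L M T^-2] — different dimensions cannot be added/subtracted ✗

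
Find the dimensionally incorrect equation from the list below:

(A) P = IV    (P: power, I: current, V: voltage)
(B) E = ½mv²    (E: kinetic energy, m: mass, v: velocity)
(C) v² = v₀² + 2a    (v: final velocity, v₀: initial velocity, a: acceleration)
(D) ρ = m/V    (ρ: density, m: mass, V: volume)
(C) v² = v₀² + 2a

The equation (C) v² = v₀² + 2a is dimensionally incorrect.

LHS (v²): [L^2 T^-2]
RHS terms:
  - v₀²: [L^2 T^-2] ✓
  - 2a: [L T^-2] ✗ (does not match LHS)

The dimensions do not match. The other three equations balance.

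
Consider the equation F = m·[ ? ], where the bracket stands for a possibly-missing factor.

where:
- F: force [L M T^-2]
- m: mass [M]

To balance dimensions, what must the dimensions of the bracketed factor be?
[L T^-2] — acceleration (e.g. a)

F has dimensions [L M T^-2]; m has dimensions [M].
The bracketed factor must supply [L M T^-2] / [M] = [L T^-2].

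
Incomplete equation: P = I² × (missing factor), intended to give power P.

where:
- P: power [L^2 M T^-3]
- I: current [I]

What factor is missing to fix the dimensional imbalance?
R (resistance), dimensions [I^-2 L^2 M T^-3]

P has dimensions [L^2 M T^-3] and I² has dimensions [I^2].
The missing factor must have dimensions [L^2 M T^-3] / [I^2] = [I^-2 L^2 M T^-3], i.e. resistance (R).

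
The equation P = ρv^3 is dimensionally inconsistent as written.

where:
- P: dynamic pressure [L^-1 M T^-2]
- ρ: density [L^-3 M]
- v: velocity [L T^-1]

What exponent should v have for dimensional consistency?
The exponent of v should be 2: P = ρv^2

The LHS P has dimensions [L^-1 M T^-2]; v has dimensions [L T^-1].
As written, the RHS ρv^3 (exponent 3 on v) has dimensions [M T^-3], which does not match.
With exponent 2, the RHS ρv^2 has dimensions [L^-1 M T^-2], matching the LHS.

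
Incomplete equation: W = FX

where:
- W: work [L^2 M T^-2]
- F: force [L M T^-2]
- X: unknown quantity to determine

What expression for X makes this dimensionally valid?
X = d (distance), dimensions [L]

W has dimensions [L^2 M T^-2]; the rest of the RHS (F) has dimensions [L M T^-2].
So X must have dimensions [L] — X = d (distance).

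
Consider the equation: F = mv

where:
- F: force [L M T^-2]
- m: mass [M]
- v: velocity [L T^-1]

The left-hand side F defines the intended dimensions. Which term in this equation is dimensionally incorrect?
The right-hand side term mv

F has dimensions [L M T^-2], but mv has dimensions [L M T^-1], so the term mv is dimensionally wrong for F.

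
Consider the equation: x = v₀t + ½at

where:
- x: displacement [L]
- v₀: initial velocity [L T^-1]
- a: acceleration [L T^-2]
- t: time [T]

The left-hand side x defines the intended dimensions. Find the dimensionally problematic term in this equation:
The term ½at

Checking each RHS term against the LHS:
- v₀t: [L] — matches x [L] ✓
- ½at: [L T^-1] — does NOT match x [L] ✗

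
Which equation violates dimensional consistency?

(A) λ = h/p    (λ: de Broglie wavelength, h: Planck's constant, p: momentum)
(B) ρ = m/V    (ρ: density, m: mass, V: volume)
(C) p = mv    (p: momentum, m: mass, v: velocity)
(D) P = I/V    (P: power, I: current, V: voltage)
(D) P = I/V

The equation (D) P = I/V is dimensionally incorrect.

LHS (P): [L^2 M T^-3]
RHS (I/V): [I^2 L^-2 M^-1 T^3] ✗

The dimensions do not match. The other three equations balance.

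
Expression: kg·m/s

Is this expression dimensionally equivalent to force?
No

The expression kg·m/s has dimensions [L M T^-1], but force has dimensions [L M T^-2].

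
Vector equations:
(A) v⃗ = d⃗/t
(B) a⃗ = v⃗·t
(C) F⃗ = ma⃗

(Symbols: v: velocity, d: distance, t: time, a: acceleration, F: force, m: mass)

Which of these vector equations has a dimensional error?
(B) a⃗ = v⃗·t

(A) v⃗ = d⃗/t: LHS [L T^-1], RHS [L T^-1] ✓ — displacement (vector) divided by time (scalar)
(B) a⃗ = v⃗·t: LHS [L T^-2], RHS [L] ✗ — acceleration is velocity per time; should be v⃗/t
(C) F⃗ = ma⃗: LHS [L M T^-2], RHS [L M T^-2] ✓ — Force and acceleration are vectors, mass is a scalar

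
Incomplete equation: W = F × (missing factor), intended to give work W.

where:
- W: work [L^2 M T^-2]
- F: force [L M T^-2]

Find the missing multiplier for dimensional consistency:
d (distance), dimensions [L]

W has dimensions [L^2 M T^-2] and F has dimensions [L M T^-2].
The missing factor must have dimensions [L^2 M T^-2] / [L M T^-2] = [L], i.e. distance (d).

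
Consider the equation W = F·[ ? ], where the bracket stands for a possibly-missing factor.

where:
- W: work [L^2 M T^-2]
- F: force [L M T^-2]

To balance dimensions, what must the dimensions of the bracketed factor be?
[L] — length (e.g. a distance d)

W has dimensions [L^2 M T^-2]; F has dimensions [L M T^-2].
The bracketed factor must supply [L^2 M T^-2] / [L M T^-2] = [L].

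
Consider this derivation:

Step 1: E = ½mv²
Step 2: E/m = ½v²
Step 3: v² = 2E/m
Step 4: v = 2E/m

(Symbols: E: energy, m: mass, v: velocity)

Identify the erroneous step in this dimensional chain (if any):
Step 4

Step 1: E = ½mv² → LHS [L^2 M T^-2], RHS [L^2 M T^-2] ✓
Step 2: E/m = ½v² → LHS [L^2 T^-2], RHS [L^2 T^-2] ✓
Step 3: v² = 2E/m → LHS [L^2 T^-2], RHS [L^2 T^-2] ✓
Step 4: v = 2E/m → LHS [L T^-1], RHS [L^2 T^-2] ✗

The first dimensional inconsistency appears in step 4: v = 2E/m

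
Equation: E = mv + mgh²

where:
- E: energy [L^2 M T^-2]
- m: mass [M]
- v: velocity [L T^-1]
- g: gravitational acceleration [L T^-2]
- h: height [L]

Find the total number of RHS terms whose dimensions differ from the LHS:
2

LHS E: [L^2 M T^-2]
- mv: [L M T^-1] ✗
- mgh²: [L^3 M T^-2] ✗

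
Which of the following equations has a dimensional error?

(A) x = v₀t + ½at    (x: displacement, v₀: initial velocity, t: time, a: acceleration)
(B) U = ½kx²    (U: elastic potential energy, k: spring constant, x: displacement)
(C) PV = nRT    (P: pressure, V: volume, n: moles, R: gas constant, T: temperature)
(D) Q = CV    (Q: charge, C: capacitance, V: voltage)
(A) x = v₀t + ½at

The equation (A) x = v₀t + ½at is dimensionally incorrect.

LHS (x): [L]
RHS terms:
  - v₀t: [L] ✓
  - ½at: [L T^-1] ✗ (does not match LHS)

The dimensions do not match. The other three equations balance.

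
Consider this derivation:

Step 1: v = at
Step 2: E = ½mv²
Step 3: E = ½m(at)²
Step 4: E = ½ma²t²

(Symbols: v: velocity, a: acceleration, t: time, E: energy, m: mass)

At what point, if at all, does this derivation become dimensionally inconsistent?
No step introduces an error — all steps are dimensionally consistent.

Step 1: v = at → LHS [L T^-1], RHS [L T^-1] ✓
Step 2: E = ½mv² → LHS [L^2 M T^-2], RHS [L^2 M T^-2] ✓
Step 3: E = ½m(at)² → LHS [L^2 M T^-2], RHS [L^2 M T^-2] ✓
Step 4: E = ½ma²t² → LHS [L^2 M T^-2], RHS [L^2 M T^-2] ✓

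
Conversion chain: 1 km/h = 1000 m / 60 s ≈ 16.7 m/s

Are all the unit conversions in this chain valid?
The chain is incorrect (it contains an error).

Incorrect: 1 h = 3600 s, not 60 s (1 km/h ≈ 0.278 m/s)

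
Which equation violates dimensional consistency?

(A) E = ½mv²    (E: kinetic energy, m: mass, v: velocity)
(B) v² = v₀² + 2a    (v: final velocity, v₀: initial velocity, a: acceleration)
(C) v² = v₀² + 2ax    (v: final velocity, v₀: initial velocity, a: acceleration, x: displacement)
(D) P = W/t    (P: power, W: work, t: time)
(B) v² = v₀² + 2a

The equation (B) v² = v₀² + 2a is dimensionally incorrect.

LHS (v²): [L^2 T^-2]
RHS terms:
  - v₀²: [L^2 T^-2] ✓
  - 2a: [L T^-2] ✗ (does not match LHS)

The dimensions do not match. The other three equations balance.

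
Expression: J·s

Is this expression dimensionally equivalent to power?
No

The expression J·s has dimensions [L^2 M T^-1], but power has dimensions [L^2 M T^-3].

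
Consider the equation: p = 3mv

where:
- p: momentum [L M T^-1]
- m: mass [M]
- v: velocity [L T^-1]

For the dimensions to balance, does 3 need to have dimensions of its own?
No

p has dimensions [L M T^-1] and mv already has dimensions [L M T^-1], so the equation balances without 3 contributing any dimensions. 3 is a pure (dimensionless) number; changing or removing it would not affect dimensional consistency.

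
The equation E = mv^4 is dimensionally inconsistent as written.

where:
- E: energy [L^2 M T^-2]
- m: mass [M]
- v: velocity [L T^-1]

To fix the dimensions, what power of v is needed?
The exponent of v should be 2: E = mv^2

The LHS E has dimensions [L^2 M T^-2]; v has dimensions [L T^-1].
As written, the RHS mv^4 (exponent 4 on v) has dimensions [L^4 M T^-4], which does not match.
With exponent 2, the RHS mv^2 has dimensions [L^2 M T^-2], matching the LHS.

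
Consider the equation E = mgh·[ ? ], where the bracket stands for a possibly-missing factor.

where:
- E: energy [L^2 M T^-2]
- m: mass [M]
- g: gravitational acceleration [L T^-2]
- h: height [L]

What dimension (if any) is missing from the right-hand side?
Nothing is missing — the bracketed factor must be dimensionless.

E has dimensions [L^2 M T^-2] and mgh already has dimensions [L^2 M T^-2], so E = mgh is dimensionally complete.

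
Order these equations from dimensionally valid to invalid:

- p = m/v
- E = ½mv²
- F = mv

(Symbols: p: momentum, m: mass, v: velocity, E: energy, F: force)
Dimensionally correct: E = ½mv²
Dimensionally incorrect: p = m/v, F = mv
Ordered (correct first, then incorrect): E = ½mv², p = m/v, F = mv

- p = m/v: LHS [L M T^-1], RHS [L^-1 M T] → incorrect ✗
- E = ½mv²: LHS [L^2 M T^-2], RHS [L^2 M T^-2] → correct ✓
- F = mv: LHS [L M T^-2], RHS [L M T^-1] → incorrect ✗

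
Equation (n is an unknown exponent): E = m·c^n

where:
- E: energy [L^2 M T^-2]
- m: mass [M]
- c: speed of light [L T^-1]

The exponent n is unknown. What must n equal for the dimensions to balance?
n = 2

E has dimensions [L^2 M T^-2]; c has dimensions [L T^-1].
The rest of the RHS has dimensions [M], so c^n must supply [L^2 T^-2].
With n = 2: m·c^2 has dimensions [L^2 M T^-2], matching the LHS ✓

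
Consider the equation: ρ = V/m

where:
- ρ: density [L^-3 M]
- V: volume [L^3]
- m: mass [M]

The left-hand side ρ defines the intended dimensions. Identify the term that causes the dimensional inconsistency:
The right-hand side term V/m

ρ has dimensions [L^-3 M], but V/m has dimensions [L^3 M^-1], so the term V/m is dimensionally wrong for ρ.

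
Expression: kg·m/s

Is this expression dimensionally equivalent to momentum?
Yes

The expression kg·m/s has dimensions [L M T^-1], which is exactly momentum [L M T^-1].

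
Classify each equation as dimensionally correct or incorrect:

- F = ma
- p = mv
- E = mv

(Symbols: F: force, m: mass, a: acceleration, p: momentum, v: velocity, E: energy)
Dimensionally correct: F = ma, p = mv
Dimensionally incorrect: E = mv
Ordered (correct first, then incorrect): F = ma, p = mv, E = mv

- F = ma: LHS [L M T^-2], RHS [L M T^-2] → correct ✓
- p = mv: LHS [L M T^-1], RHS [L M T^-1] → correct ✓
- E = mv: LHS [L^2 M T^-2], RHS [L M T^-1] → incorrect ✗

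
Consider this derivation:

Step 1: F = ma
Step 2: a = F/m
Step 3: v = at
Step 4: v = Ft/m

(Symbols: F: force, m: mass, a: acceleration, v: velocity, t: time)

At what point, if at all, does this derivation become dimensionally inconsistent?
No step introduces an error — all steps are dimensionally consistent.

Step 1: F = ma → LHS [L M T^-2], RHS [L M T^-2] ✓
Step 2: a = F/m → LHS [L T^-2], RHS [L T^-2] ✓
Step 3: v = at → LHS [L T^-1], RHS [L T^-1] ✓
Step 4: v = Ft/m → LHS [L T^-1], RHS [L T^-1] ✓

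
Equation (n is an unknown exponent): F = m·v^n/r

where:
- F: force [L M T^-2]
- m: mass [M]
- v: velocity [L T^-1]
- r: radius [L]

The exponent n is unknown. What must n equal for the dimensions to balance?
n = 2

F has dimensions [L M T^-2]; v has dimensions [L T^-1].
The rest of the RHS has dimensions [L^-1 M], so v^n must supply [L^2 T^-2].
With n = 2: m·v^2/r has dimensions [L M T^-2], matching the LHS ✓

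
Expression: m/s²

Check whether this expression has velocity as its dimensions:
No

The expression m/s² has dimensions [L T^-2], but velocity has dimensions [L T^-1].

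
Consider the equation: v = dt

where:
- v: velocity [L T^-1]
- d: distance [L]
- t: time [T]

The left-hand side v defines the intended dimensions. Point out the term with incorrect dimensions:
The right-hand side term dt

v has dimensions [L T^-1], but dt has dimensions [L T], so the term dt is dimensionally wrong for v.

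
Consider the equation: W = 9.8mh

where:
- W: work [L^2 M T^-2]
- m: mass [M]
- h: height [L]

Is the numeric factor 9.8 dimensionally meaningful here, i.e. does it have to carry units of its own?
Yes

W has dimensions [L^2 M T^-2], while mh alone has dimensions [L M]. For the equation to balance, the factor 9.8 must carry dimensions [L T^-2] — it is a dimensional constant (a numerical value of a physical quantity with its units suppressed), not a pure number.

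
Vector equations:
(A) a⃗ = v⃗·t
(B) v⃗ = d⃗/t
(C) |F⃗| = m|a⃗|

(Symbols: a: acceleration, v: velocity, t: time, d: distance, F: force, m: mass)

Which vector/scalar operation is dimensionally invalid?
(A) a⃗ = v⃗·t

(A) a⃗ = v⃗·t: LHS [L T^-2], RHS [L] ✗ — acceleration is velocity per time; should be v⃗/t
(B) v⃗ = d⃗/t: LHS [L T^-1], RHS [L T^-1] ✓ — displacement (vector) divided by time (scalar)
(C) |F⃗| = m|a⃗|: LHS [L M T^-2], RHS [L M T^-2] ✓ — magnitudes of vectors are scalars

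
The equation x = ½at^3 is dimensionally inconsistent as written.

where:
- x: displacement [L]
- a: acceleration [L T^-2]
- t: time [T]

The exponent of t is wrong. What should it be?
The exponent of t should be 2: x = ½at^2

The LHS x has dimensions [L]; t has dimensions [T].
As written, the RHS ½at^3 (exponent 3 on t) has dimensions [L T], which does not match.
With exponent 2, the RHS ½at^2 has dimensions [L], matching the LHS.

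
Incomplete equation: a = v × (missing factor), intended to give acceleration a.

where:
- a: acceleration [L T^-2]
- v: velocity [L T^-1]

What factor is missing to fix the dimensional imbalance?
1/t (inverse time), dimensions [T^-1]

a has dimensions [L T^-2] and v has dimensions [L T^-1].
The missing factor must have dimensions [L T^-2] / [L T^-1] = [T^-1], i.e. inverse time (1/t).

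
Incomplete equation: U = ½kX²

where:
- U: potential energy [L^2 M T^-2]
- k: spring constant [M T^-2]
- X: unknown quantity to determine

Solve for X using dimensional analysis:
X = x (displacement), dimensions [L]

U has dimensions [L^2 M T^-2]; the rest of the RHS (½k) has dimensions [M T^-2].
So X² must have dimensions [L^2], i.e. X has dimensions [L] — X = x (displacement).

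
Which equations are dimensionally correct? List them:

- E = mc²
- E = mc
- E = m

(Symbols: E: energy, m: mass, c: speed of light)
Dimensionally correct: E = mc²
Dimensionally incorrect: E = mc, E = m
Ordered (correct first, then incorrect): E = mc², E = mc, E = m

- E = mc²: LHS [L^2 M T^-2], RHS [L^2 M T^-2] → correct ✓
- E = mc: LHS [L^2 M T^-2], RHS [L M T^-1] → incorrect ✗
- E = m: LHS [L^2 M T^-2], RHS [M] → incorrect ✗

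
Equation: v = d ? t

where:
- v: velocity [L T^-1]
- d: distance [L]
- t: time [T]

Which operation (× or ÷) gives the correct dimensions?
division (÷): v = d ÷ t

v [L T^-1]; d [L]; t [T].
d × t → [L T] ✗
d ÷ t → [L T^-1] ✓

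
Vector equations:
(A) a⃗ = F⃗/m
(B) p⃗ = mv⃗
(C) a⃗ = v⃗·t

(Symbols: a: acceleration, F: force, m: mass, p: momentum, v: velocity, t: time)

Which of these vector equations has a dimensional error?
(C) a⃗ = v⃗·t

(A) a⃗ = F⃗/m: LHS [L T^-2], RHS [L T^-2] ✓ — force (vector) divided by mass (scalar)
(B) p⃗ = mv⃗: LHS [L M T^-1], RHS [L M T^-1] ✓ — mass (scalar) times velocity (vector)
(C) a⃗ = v⃗·t: LHS [L T^-2], RHS [L] ✗ — acceleration is velocity per time; should be v⃗/t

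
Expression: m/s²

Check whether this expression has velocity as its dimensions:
No

The expression m/s² has dimensions [L T^-2], but velocity has dimensions [L T^-1].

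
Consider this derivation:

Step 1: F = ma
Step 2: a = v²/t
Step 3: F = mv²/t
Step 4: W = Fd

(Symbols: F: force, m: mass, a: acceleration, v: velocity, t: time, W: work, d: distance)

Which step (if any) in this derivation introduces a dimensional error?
Step 2

Step 1: F = ma → LHS [L M T^-2], RHS [L M T^-2] ✓
Step 2: a = v²/t → LHS [L T^-2], RHS [L^2 T^-3] ✗

The first dimensional inconsistency appears in step 2: a = v²/t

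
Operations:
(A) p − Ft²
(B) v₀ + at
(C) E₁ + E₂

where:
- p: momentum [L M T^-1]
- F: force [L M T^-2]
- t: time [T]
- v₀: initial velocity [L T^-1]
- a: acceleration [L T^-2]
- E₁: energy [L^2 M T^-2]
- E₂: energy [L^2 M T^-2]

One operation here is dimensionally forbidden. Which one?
(A) p − Ft²

(A) p − Ft²: p [L M T^-1] and Ft² [L M] — different dimensions cannot be added/subtracted ✗
(B) v₀ + at: v₀ [L T^-1] and at [L T^-1] — same dimensions ✓
(C) E₁ + E₂: E₁ [L^2 M T^-2] and E₂ [L^2 M T^-2] — same dimensions ✓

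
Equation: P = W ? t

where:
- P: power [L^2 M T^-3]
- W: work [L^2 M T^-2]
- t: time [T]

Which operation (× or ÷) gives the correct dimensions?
division (÷): P = W ÷ t

P [L^2 M T^-3]; W [L^2 M T^-2]; t [T].
W × t → [L^2 M T^-1] ✗
W ÷ t → [L^2 M T^-3] ✓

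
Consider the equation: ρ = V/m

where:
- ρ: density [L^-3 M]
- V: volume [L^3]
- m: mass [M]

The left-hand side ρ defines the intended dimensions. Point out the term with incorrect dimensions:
The right-hand side term V/m

ρ has dimensions [L^-3 M], but V/m has dimensions [L^3 M^-1], so the term V/m is dimensionally wrong for ρ.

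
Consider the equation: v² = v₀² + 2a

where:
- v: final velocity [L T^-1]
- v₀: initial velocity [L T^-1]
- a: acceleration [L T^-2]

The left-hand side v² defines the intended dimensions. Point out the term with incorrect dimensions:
The term 2a

Checking each RHS term against the LHS:
- v₀²: [L^2 T^-2] — matches v² [L^2 T^-2] ✓
- 2a: [L T^-2] — does NOT match v² [L^2 T^-2] ✗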